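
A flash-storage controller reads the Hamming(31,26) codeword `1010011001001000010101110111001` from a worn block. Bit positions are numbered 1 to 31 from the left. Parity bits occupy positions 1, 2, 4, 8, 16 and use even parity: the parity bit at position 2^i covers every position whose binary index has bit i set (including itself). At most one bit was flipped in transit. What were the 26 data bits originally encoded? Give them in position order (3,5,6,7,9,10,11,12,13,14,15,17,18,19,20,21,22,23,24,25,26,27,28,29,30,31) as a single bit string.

10110100100010101111111001

s1: b1⊕b3⊕b5⊕b7⊕b9⊕b11⊕b13⊕b15⊕b17⊕b19⊕b21⊕b23⊕b25⊕b27⊕b29⊕b31 = 1⊕1⊕0⊕1⊕0⊕0⊕1⊕0⊕0⊕0⊕0⊕1⊕0⊕1⊕0⊕1 = 1
s2: b2⊕b3⊕b6⊕b7⊕b10⊕b11⊕b14⊕b15⊕b18⊕b19⊕b22⊕b23⊕b26⊕b27⊕b30⊕b31 = 0⊕1⊕1⊕1⊕1⊕0⊕0⊕0⊕1⊕0⊕1⊕1⊕1⊕1⊕0⊕1 = 0
s4: b4⊕b5⊕b6⊕b7⊕b12⊕b13⊕b14⊕b15⊕b20⊕b21⊕b22⊕b23⊕b28⊕b29⊕b30⊕b31 = 0⊕0⊕1⊕1⊕0⊕1⊕0⊕0⊕1⊕0⊕1⊕1⊕1⊕0⊕0⊕1 = 0
s8: b8⊕b9⊕b10⊕b11⊕b12⊕b13⊕b14⊕b15⊕b24⊕b25⊕b26⊕b27⊕b28⊕b29⊕b30⊕b31 = 0⊕0⊕1⊕0⊕0⊕1⊕0⊕0⊕1⊕0⊕1⊕1⊕1⊕0⊕0⊕1 = 1
s16: b16⊕b17⊕b18⊕b19⊕b20⊕b21⊕b22⊕b23⊕b24⊕b25⊕b26⊕b27⊕b28⊕b29⊕b30⊕b31 = 0⊕0⊕1⊕0⊕1⊕0⊕1⊕1⊕1⊕0⊕1⊕1⊕1⊕0⊕0⊕1 = 1
Syndrome (s16...s1) = 11001 → position 25.
Flip bit 25: corrected codeword = 1010011001001000010101111111001
Data bits at positions 3,5,6,7,9,10,11,12,13,14,15,17,18,19,20,21,22,23,24,25,26,27,28,29,30,31: 10110100100010101111111001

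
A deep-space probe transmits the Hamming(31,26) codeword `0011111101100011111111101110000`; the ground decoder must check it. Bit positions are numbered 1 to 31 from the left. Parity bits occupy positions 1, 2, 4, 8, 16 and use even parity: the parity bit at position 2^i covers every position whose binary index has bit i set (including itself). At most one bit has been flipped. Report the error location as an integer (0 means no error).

29

s1: b1⊕b3⊕b5⊕b7⊕b9⊕b11⊕b13⊕b15⊕b17⊕b19⊕b21⊕b23⊕b25⊕b27⊕b29⊕b31 = 0⊕1⊕1⊕1⊕0⊕1⊕0⊕1⊕1⊕1⊕1⊕1⊕1⊕1⊕0⊕0 = 1
s2: b2⊕b3⊕b6⊕b7⊕b10⊕b11⊕b14⊕b15⊕b18⊕b19⊕b22⊕b23⊕b26⊕b27⊕b30⊕b31 = 0⊕1⊕1⊕1⊕1⊕1⊕0⊕1⊕1⊕1⊕1⊕1⊕1⊕1⊕0⊕0 = 0
s4: b4⊕b5⊕b6⊕b7⊕b12⊕b13⊕b14⊕b15⊕b20⊕b21⊕b22⊕b23⊕b28⊕b29⊕b30⊕b31 = 1⊕1⊕1⊕1⊕0⊕0⊕0⊕1⊕1⊕1⊕1⊕1⊕0⊕0⊕0⊕0 = 1
s8: b8⊕b9⊕b10⊕b11⊕b12⊕b13⊕b14⊕b15⊕b24⊕b25⊕b26⊕b27⊕b28⊕b29⊕b30⊕b31 = 1⊕0⊕1⊕1⊕0⊕0⊕0⊕1⊕0⊕1⊕1⊕1⊕0⊕0⊕0⊕0 = 1
s16: b16⊕b17⊕b18⊕b19⊕b20⊕b21⊕b22⊕b23⊕b24⊕b25⊕b26⊕b27⊕b28⊕b29⊕b30⊕b31 = 1⊕1⊕1⊕1⊕1⊕1⊕1⊕1⊕0⊕1⊕1⊕1⊕0⊕0⊕0⊕0 = 1
Syndrome (s16...s1) = 11101 → position 29.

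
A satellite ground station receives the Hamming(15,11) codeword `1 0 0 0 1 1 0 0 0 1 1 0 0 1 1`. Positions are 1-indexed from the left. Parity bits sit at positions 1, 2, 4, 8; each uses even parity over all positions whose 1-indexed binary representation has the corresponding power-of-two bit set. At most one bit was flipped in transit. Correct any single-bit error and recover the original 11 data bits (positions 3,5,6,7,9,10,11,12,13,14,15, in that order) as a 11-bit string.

s1: b1⊕b3⊕b5⊕b7⊕b9⊕b11⊕b13⊕b15 = 1⊕0⊕1⊕0⊕0⊕1⊕0⊕1 = 0
s2: b2⊕b3⊕b6⊕b7⊕b10⊕b11⊕b14⊕b15 = 0⊕0⊕1⊕0⊕1⊕1⊕1⊕1 = 1
s4: b4⊕b5⊕b6⊕b7⊕b12⊕b13⊕b14⊕b15 = 0⊕1⊕1⊕0⊕0⊕0⊕1⊕1 = 0
s8: b8⊕b9⊕b10⊕b11⊕b12⊕b13⊕b14⊕b15 = 0⊕0⊕1⊕1⊕0⊕0⊕1⊕1 = 0
Syndrome (s8...s1) = 0010 → position 2.
Flip bit 2: corrected codeword = 110011000110011
Data bits at positions 3,5,6,7,9,10,11,12,13,14,15: 01100110011

01100110011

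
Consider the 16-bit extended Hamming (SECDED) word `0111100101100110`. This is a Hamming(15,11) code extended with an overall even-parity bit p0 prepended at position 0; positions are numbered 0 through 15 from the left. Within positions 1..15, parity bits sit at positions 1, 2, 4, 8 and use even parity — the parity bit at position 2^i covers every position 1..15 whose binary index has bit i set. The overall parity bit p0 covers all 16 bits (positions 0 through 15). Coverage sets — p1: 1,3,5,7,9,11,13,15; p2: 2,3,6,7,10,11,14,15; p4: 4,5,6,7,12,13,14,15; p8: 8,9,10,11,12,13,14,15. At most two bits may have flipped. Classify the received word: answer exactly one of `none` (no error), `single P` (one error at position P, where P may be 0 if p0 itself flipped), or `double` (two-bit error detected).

single 3

s1: b1⊕b3⊕b5⊕b7⊕b9⊕b11⊕b13⊕b15 = 1⊕1⊕0⊕1⊕1⊕0⊕1⊕0 = 1
s2: b2⊕b3⊕b6⊕b7⊕b10⊕b11⊕b14⊕b15 = 1⊕1⊕0⊕1⊕1⊕0⊕1⊕0 = 1
s4: b4⊕b5⊕b6⊕b7⊕b12⊕b13⊕b14⊕b15 = 1⊕0⊕0⊕1⊕0⊕1⊕1⊕0 = 0
s8: b8⊕b9⊕b10⊕b11⊕b12⊕b13⊕b14⊕b15 = 0⊕1⊕1⊕0⊕0⊕1⊕1⊕0 = 0
Syndrome (s8...s1) = 0011 → position 3.
Overall parity (XOR of all 16 bits, including p0): 0⊕1⊕1⊕1⊕1⊕0⊕0⊕1⊕0⊕1⊕1⊕0⊕0⊕1⊕1⊕0 = 1
Overall=1, syndrome position=3 → single-bit error at position 3.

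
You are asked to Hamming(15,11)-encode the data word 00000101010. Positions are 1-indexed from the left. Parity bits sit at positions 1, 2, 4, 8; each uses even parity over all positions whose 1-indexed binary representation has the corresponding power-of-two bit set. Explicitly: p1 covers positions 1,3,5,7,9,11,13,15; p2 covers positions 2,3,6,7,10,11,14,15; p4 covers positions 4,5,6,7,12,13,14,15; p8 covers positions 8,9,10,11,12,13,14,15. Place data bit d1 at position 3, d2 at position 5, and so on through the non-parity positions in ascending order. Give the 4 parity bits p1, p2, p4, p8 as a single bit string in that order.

Place data bits at non-power-of-two positions: b3=0, b5=0, b6=0, b7=0, b9=0, b10=1, b11=0, b12=1, b13=0, b14=1, b15=0.
p1 = XOR of data positions {3,5,7,9,11,13,15} = 0⊕0⊕0⊕0⊕0⊕0⊕0 = 0
p2 = XOR of data positions {3,6,7,10,11,14,15} = 0⊕0⊕0⊕1⊕0⊕1⊕0 = 0
p4 = XOR of data positions {5,6,7,12,13,14,15} = 0⊕0⊕0⊕1⊕0⊕1⊕0 = 0
p8 = XOR of data positions {9,10,11,12,13,14,15} = 0⊕1⊕0⊕1⊕0⊕1⊕0 = 1
Parity bits p1,p2,p4,p8 = 0001

0001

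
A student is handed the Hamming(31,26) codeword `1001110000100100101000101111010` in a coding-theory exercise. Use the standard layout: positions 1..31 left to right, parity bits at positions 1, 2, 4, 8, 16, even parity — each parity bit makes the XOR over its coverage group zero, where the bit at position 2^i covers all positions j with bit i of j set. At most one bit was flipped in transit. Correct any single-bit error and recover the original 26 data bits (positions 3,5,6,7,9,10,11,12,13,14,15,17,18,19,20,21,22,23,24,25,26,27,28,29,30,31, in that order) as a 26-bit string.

01100011010101000101111010

s1: b1⊕b3⊕b5⊕b7⊕b9⊕b11⊕b13⊕b15⊕b17⊕b19⊕b21⊕b23⊕b25⊕b27⊕b29⊕b31 = 1⊕0⊕1⊕0⊕0⊕1⊕0⊕0⊕1⊕1⊕0⊕1⊕1⊕1⊕0⊕0 = 0
s2: b2⊕b3⊕b6⊕b7⊕b10⊕b11⊕b14⊕b15⊕b18⊕b19⊕b22⊕b23⊕b26⊕b27⊕b30⊕b31 = 0⊕0⊕1⊕0⊕0⊕1⊕1⊕0⊕0⊕1⊕0⊕1⊕1⊕1⊕1⊕0 = 0
s4: b4⊕b5⊕b6⊕b7⊕b12⊕b13⊕b14⊕b15⊕b20⊕b21⊕b22⊕b23⊕b28⊕b29⊕b30⊕b31 = 1⊕1⊕1⊕0⊕0⊕0⊕1⊕0⊕0⊕0⊕0⊕1⊕1⊕0⊕1⊕0 = 1
s8: b8⊕b9⊕b10⊕b11⊕b12⊕b13⊕b14⊕b15⊕b24⊕b25⊕b26⊕b27⊕b28⊕b29⊕b30⊕b31 = 0⊕0⊕0⊕1⊕0⊕0⊕1⊕0⊕0⊕1⊕1⊕1⊕1⊕0⊕1⊕0 = 1
s16: b16⊕b17⊕b18⊕b19⊕b20⊕b21⊕b22⊕b23⊕b24⊕b25⊕b26⊕b27⊕b28⊕b29⊕b30⊕b31 = 0⊕1⊕0⊕1⊕0⊕0⊕0⊕1⊕0⊕1⊕1⊕1⊕1⊕0⊕1⊕0 = 0
Syndrome (s16...s1) = 01100 → position 12.
Flip bit 12: corrected codeword = 1001110000110100101000101111010
Data bits at positions 3,5,6,7,9,10,11,12,13,14,15,17,18,19,20,21,22,23,24,25,26,27,28,29,30,31: 01100011010101000101111010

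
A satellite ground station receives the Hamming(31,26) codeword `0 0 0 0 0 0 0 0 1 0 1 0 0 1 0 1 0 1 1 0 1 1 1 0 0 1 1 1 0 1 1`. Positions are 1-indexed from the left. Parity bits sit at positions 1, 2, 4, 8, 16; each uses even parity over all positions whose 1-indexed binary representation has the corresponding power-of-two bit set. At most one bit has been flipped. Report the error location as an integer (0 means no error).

21

s1: b1⊕b3⊕b5⊕b7⊕b9⊕b11⊕b13⊕b15⊕b17⊕b19⊕b21⊕b23⊕b25⊕b27⊕b29⊕b31 = 0⊕0⊕0⊕0⊕1⊕1⊕0⊕0⊕0⊕1⊕1⊕1⊕0⊕1⊕0⊕1 = 1
s2: b2⊕b3⊕b6⊕b7⊕b10⊕b11⊕b14⊕b15⊕b18⊕b19⊕b22⊕b23⊕b26⊕b27⊕b30⊕b31 = 0⊕0⊕0⊕0⊕0⊕1⊕1⊕0⊕1⊕1⊕1⊕1⊕1⊕1⊕1⊕1 = 0
s4: b4⊕b5⊕b6⊕b7⊕b12⊕b13⊕b14⊕b15⊕b20⊕b21⊕b22⊕b23⊕b28⊕b29⊕b30⊕b31 = 0⊕0⊕0⊕0⊕0⊕0⊕1⊕0⊕0⊕1⊕1⊕1⊕1⊕0⊕1⊕1 = 1
s8: b8⊕b9⊕b10⊕b11⊕b12⊕b13⊕b14⊕b15⊕b24⊕b25⊕b26⊕b27⊕b28⊕b29⊕b30⊕b31 = 0⊕1⊕0⊕1⊕0⊕0⊕1⊕0⊕0⊕0⊕1⊕1⊕1⊕0⊕1⊕1 = 0
s16: b16⊕b17⊕b18⊕b19⊕b20⊕b21⊕b22⊕b23⊕b24⊕b25⊕b26⊕b27⊕b28⊕b29⊕b30⊕b31 = 1⊕0⊕1⊕1⊕0⊕1⊕1⊕1⊕0⊕0⊕1⊕1⊕1⊕0⊕1⊕1 = 1
Syndrome (s16...s1) = 10101 → position 21.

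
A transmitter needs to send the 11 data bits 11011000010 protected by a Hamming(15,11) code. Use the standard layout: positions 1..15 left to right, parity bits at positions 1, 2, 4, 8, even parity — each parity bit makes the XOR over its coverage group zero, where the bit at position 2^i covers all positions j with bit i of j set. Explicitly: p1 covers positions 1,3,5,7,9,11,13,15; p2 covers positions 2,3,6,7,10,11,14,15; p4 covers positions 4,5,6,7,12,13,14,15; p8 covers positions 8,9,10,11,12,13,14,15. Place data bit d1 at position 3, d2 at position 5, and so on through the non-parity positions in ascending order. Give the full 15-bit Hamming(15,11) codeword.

Place data bits at non-power-of-two positions: b3=1, b5=1, b6=0, b7=1, b9=1, b10=0, b11=0, b12=0, b13=0, b14=1, b15=0.
p1 = XOR of data positions {3,5,7,9,11,13,15} = 1⊕1⊕1⊕1⊕0⊕0⊕0 = 0
p2 = XOR of data positions {3,6,7,10,11,14,15} = 1⊕0⊕1⊕0⊕0⊕1⊕0 = 1
p4 = XOR of data positions {5,6,7,12,13,14,15} = 1⊕0⊕1⊕0⊕0⊕1⊕0 = 1
p8 = XOR of data positions {9,10,11,12,13,14,15} = 1⊕0⊕0⊕0⊕0⊕1⊕0 = 0
Codeword b1..b15 = 011110101000010

011110101000010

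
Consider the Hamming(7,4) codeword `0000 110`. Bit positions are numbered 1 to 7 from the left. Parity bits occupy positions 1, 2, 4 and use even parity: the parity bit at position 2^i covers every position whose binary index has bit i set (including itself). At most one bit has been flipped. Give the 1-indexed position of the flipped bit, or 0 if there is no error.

3

s1: b1⊕b3⊕b5⊕b7 = 0⊕0⊕1⊕0 = 1
s2: b2⊕b3⊕b6⊕b7 = 0⊕0⊕1⊕0 = 1
s4: b4⊕b5⊕b6⊕b7 = 0⊕1⊕1⊕0 = 0
Syndrome (s4...s1) = 011 → position 3.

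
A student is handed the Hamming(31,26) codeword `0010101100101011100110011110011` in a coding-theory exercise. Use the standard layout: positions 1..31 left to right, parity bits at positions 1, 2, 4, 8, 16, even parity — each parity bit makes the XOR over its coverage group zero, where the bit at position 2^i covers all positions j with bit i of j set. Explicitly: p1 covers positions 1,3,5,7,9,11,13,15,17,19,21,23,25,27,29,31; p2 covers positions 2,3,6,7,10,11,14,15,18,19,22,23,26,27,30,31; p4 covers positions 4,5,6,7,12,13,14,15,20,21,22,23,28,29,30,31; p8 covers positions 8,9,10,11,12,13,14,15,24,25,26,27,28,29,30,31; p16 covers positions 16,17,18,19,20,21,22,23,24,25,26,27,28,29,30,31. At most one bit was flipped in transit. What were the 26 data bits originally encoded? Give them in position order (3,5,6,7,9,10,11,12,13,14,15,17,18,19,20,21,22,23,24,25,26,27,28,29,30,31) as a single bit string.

11010010101100110011110011

s1: b1⊕b3⊕b5⊕b7⊕b9⊕b11⊕b13⊕b15⊕b17⊕b19⊕b21⊕b23⊕b25⊕b27⊕b29⊕b31 = 0⊕1⊕1⊕1⊕0⊕1⊕1⊕1⊕1⊕0⊕1⊕0⊕1⊕1⊕0⊕1 = 1
s2: b2⊕b3⊕b6⊕b7⊕b10⊕b11⊕b14⊕b15⊕b18⊕b19⊕b22⊕b23⊕b26⊕b27⊕b30⊕b31 = 0⊕1⊕0⊕1⊕0⊕1⊕0⊕1⊕0⊕0⊕0⊕0⊕1⊕1⊕1⊕1 = 0
s4: b4⊕b5⊕b6⊕b7⊕b12⊕b13⊕b14⊕b15⊕b20⊕b21⊕b22⊕b23⊕b28⊕b29⊕b30⊕b31 = 0⊕1⊕0⊕1⊕0⊕1⊕0⊕1⊕1⊕1⊕0⊕0⊕0⊕0⊕1⊕1 = 0
s8: b8⊕b9⊕b10⊕b11⊕b12⊕b13⊕b14⊕b15⊕b24⊕b25⊕b26⊕b27⊕b28⊕b29⊕b30⊕b31 = 1⊕0⊕0⊕1⊕0⊕1⊕0⊕1⊕1⊕1⊕1⊕1⊕0⊕0⊕1⊕1 = 0
s16: b16⊕b17⊕b18⊕b19⊕b20⊕b21⊕b22⊕b23⊕b24⊕b25⊕b26⊕b27⊕b28⊕b29⊕b30⊕b31 = 1⊕1⊕0⊕0⊕1⊕1⊕0⊕0⊕1⊕1⊕1⊕1⊕0⊕0⊕1⊕1 = 0
Syndrome (s16...s1) = 00001 → position 1.
Flip bit 1: corrected codeword = 1010101100101011100110011110011
Data bits at positions 3,5,6,7,9,10,11,12,13,14,15,17,18,19,20,21,22,23,24,25,26,27,28,29,30,31: 11010010101100110011110011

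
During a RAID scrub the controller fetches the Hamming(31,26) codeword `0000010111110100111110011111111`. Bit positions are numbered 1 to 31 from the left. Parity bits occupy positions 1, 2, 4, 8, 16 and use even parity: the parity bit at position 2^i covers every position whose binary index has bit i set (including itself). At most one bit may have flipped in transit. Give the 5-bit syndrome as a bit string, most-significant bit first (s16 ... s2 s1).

10101

s1: b1⊕b3⊕b5⊕b7⊕b9⊕b11⊕b13⊕b15⊕b17⊕b19⊕b21⊕b23⊕b25⊕b27⊕b29⊕b31 = 0⊕0⊕0⊕0⊕1⊕1⊕0⊕0⊕1⊕1⊕1⊕0⊕1⊕1⊕1⊕1 = 1
s2: b2⊕b3⊕b6⊕b7⊕b10⊕b11⊕b14⊕b15⊕b18⊕b19⊕b22⊕b23⊕b26⊕b27⊕b30⊕b31 = 0⊕0⊕1⊕0⊕1⊕1⊕1⊕0⊕1⊕1⊕0⊕0⊕1⊕1⊕1⊕1 = 0
s4: b4⊕b5⊕b6⊕b7⊕b12⊕b13⊕b14⊕b15⊕b20⊕b21⊕b22⊕b23⊕b28⊕b29⊕b30⊕b31 = 0⊕0⊕1⊕0⊕1⊕0⊕1⊕0⊕1⊕1⊕0⊕0⊕1⊕1⊕1⊕1 = 1
s8: b8⊕b9⊕b10⊕b11⊕b12⊕b13⊕b14⊕b15⊕b24⊕b25⊕b26⊕b27⊕b28⊕b29⊕b30⊕b31 = 1⊕1⊕1⊕1⊕1⊕0⊕1⊕0⊕1⊕1⊕1⊕1⊕1⊕1⊕1⊕1 = 0
s16: b16⊕b17⊕b18⊕b19⊕b20⊕b21⊕b22⊕b23⊕b24⊕b25⊕b26⊕b27⊕b28⊕b29⊕b30⊕b31 = 0⊕1⊕1⊕1⊕1⊕1⊕0⊕0⊕1⊕1⊕1⊕1⊕1⊕1⊕1⊕1 = 1
Syndrome (s16...s1) = 10101 → position 21.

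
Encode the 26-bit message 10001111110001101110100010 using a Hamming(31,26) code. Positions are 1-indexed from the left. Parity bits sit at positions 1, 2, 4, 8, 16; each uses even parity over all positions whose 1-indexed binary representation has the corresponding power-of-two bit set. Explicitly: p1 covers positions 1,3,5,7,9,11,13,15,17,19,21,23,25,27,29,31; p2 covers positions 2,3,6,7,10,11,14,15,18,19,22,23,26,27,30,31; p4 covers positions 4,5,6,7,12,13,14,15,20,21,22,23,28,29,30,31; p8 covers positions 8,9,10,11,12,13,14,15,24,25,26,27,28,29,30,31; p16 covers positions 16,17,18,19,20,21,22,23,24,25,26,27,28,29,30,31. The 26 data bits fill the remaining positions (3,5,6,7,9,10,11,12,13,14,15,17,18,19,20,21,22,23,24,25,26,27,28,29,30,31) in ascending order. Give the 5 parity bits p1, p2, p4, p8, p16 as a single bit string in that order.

Place data bits at non-power-of-two positions: b3=1, b5=0, b6=0, b7=0, b9=1, b10=1, b11=1, b12=1, b13=1, b14=1, b15=0, b17=0, b18=0, b19=1, b20=1, b21=0, b22=1, b23=1, b24=1, b25=0, b26=1, b27=0, b28=0, b29=0, b30=1, b31=0.
p1 = XOR of data positions {3,5,7,9,11,13,15,17,19,21,23,25,27,29,31} = 1⊕0⊕0⊕1⊕1⊕1⊕0⊕0⊕1⊕0⊕1⊕0⊕0⊕0⊕0 = 0
p2 = XOR of data positions {3,6,7,10,11,14,15,18,19,22,23,26,27,30,31} = 1⊕0⊕0⊕1⊕1⊕1⊕0⊕0⊕1⊕1⊕1⊕1⊕0⊕1⊕0 = 1
p4 = XOR of data positions {5,6,7,12,13,14,15,20,21,22,23,28,29,30,31} = 0⊕0⊕0⊕1⊕1⊕1⊕0⊕1⊕0⊕1⊕1⊕0⊕0⊕1⊕0 = 1
p8 = XOR of data positions {9,10,11,12,13,14,15,24,25,26,27,28,29,30,31} = 1⊕1⊕1⊕1⊕1⊕1⊕0⊕1⊕0⊕1⊕0⊕0⊕0⊕1⊕0 = 1
p16 = XOR of data positions {17,18,19,20,21,22,23,24,25,26,27,28,29,30,31} = 0⊕0⊕1⊕1⊕0⊕1⊕1⊕1⊕0⊕1⊕0⊕0⊕0⊕1⊕0 = 1
Parity bits p1,p2,p4,p8,p16 = 01111

01111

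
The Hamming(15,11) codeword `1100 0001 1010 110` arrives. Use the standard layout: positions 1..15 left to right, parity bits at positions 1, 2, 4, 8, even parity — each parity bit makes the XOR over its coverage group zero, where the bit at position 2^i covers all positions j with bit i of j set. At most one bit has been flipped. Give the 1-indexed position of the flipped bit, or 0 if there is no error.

s1: b1⊕b3⊕b5⊕b7⊕b9⊕b11⊕b13⊕b15 = 1⊕0⊕0⊕0⊕1⊕1⊕1⊕0 = 0
s2: b2⊕b3⊕b6⊕b7⊕b10⊕b11⊕b14⊕b15 = 1⊕0⊕0⊕0⊕0⊕1⊕1⊕0 = 1
s4: b4⊕b5⊕b6⊕b7⊕b12⊕b13⊕b14⊕b15 = 0⊕0⊕0⊕0⊕0⊕1⊕1⊕0 = 0
s8: b8⊕b9⊕b10⊕b11⊕b12⊕b13⊕b14⊕b15 = 1⊕1⊕0⊕1⊕0⊕1⊕1⊕0 = 1
Syndrome (s8...s1) = 1010 → position 10.

10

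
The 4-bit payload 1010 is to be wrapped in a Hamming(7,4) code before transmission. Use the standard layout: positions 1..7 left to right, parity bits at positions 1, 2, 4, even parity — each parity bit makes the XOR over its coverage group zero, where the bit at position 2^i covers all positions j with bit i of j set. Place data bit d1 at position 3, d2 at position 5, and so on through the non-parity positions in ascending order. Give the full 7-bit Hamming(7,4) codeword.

Place data bits at non-power-of-two positions: b3=1, b5=0, b6=1, b7=0.
p1 = XOR of data positions {3,5,7} = 1⊕0⊕0 = 1
p2 = XOR of data positions {3,6,7} = 1⊕1⊕0 = 0
p4 = XOR of data positions {5,6,7} = 0⊕1⊕0 = 1
Codeword b1..b7 = 1011010

1011010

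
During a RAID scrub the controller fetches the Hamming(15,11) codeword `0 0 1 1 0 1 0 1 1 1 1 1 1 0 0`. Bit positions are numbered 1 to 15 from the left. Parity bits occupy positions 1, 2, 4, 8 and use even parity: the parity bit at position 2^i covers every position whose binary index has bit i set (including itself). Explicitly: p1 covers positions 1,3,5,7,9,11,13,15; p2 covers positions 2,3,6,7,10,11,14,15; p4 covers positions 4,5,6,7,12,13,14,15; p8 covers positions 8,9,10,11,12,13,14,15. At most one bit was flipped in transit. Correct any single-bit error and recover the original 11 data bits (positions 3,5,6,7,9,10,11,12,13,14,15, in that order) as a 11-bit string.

10101111100

s1: b1⊕b3⊕b5⊕b7⊕b9⊕b11⊕b13⊕b15 = 0⊕1⊕0⊕0⊕1⊕1⊕1⊕0 = 0
s2: b2⊕b3⊕b6⊕b7⊕b10⊕b11⊕b14⊕b15 = 0⊕1⊕1⊕0⊕1⊕1⊕0⊕0 = 0
s4: b4⊕b5⊕b6⊕b7⊕b12⊕b13⊕b14⊕b15 = 1⊕0⊕1⊕0⊕1⊕1⊕0⊕0 = 0
s8: b8⊕b9⊕b10⊕b11⊕b12⊕b13⊕b14⊕b15 = 1⊕1⊕1⊕1⊕1⊕1⊕0⊕0 = 0
Syndrome (s8...s1) = 0000 → position 0 (no error).
No correction needed.
Data bits at positions 3,5,6,7,9,10,11,12,13,14,15: 10101111100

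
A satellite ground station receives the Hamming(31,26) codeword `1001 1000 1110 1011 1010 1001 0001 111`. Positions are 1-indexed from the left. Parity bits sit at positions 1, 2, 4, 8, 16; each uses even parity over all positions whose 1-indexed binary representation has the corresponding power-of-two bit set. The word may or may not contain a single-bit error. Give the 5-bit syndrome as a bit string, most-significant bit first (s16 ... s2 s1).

10101

s1: b1⊕b3⊕b5⊕b7⊕b9⊕b11⊕b13⊕b15⊕b17⊕b19⊕b21⊕b23⊕b25⊕b27⊕b29⊕b31 = 1⊕0⊕1⊕0⊕1⊕1⊕1⊕1⊕1⊕1⊕1⊕0⊕0⊕0⊕1⊕1 = 1
s2: b2⊕b3⊕b6⊕b7⊕b10⊕b11⊕b14⊕b15⊕b18⊕b19⊕b22⊕b23⊕b26⊕b27⊕b30⊕b31 = 0⊕0⊕0⊕0⊕1⊕1⊕0⊕1⊕0⊕1⊕0⊕0⊕0⊕0⊕1⊕1 = 0
s4: b4⊕b5⊕b6⊕b7⊕b12⊕b13⊕b14⊕b15⊕b20⊕b21⊕b22⊕b23⊕b28⊕b29⊕b30⊕b31 = 1⊕1⊕0⊕0⊕0⊕1⊕0⊕1⊕0⊕1⊕0⊕0⊕1⊕1⊕1⊕1 = 1
s8: b8⊕b9⊕b10⊕b11⊕b12⊕b13⊕b14⊕b15⊕b24⊕b25⊕b26⊕b27⊕b28⊕b29⊕b30⊕b31 = 0⊕1⊕1⊕1⊕0⊕1⊕0⊕1⊕1⊕0⊕0⊕0⊕1⊕1⊕1⊕1 = 0
s16: b16⊕b17⊕b18⊕b19⊕b20⊕b21⊕b22⊕b23⊕b24⊕b25⊕b26⊕b27⊕b28⊕b29⊕b30⊕b31 = 1⊕1⊕0⊕1⊕0⊕1⊕0⊕0⊕1⊕0⊕0⊕0⊕1⊕1⊕1⊕1 = 1
Syndrome (s16...s1) = 10101 → position 21.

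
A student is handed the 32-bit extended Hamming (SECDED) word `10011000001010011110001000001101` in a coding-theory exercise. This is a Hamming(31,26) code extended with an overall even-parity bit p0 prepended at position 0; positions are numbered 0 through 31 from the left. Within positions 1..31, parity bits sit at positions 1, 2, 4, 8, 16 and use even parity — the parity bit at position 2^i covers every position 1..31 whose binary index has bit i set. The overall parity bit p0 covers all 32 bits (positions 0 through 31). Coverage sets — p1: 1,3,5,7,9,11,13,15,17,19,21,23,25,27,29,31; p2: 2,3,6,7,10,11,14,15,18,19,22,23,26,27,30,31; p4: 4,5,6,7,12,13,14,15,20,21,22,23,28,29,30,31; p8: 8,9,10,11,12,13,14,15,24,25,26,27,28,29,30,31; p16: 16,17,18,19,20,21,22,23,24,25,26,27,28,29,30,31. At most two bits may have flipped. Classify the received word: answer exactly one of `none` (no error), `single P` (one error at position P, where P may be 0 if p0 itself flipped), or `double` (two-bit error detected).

single 21

s1: b1⊕b3⊕b5⊕b7⊕b9⊕b11⊕b13⊕b15⊕b17⊕b19⊕b21⊕b23⊕b25⊕b27⊕b29⊕b31 = 0⊕1⊕0⊕0⊕0⊕0⊕0⊕1⊕1⊕0⊕0⊕0⊕0⊕0⊕1⊕1 = 1
s2: b2⊕b3⊕b6⊕b7⊕b10⊕b11⊕b14⊕b15⊕b18⊕b19⊕b22⊕b23⊕b26⊕b27⊕b30⊕b31 = 0⊕1⊕0⊕0⊕1⊕0⊕0⊕1⊕1⊕0⊕1⊕0⊕0⊕0⊕0⊕1 = 0
s4: b4⊕b5⊕b6⊕b7⊕b12⊕b13⊕b14⊕b15⊕b20⊕b21⊕b22⊕b23⊕b28⊕b29⊕b30⊕b31 = 1⊕0⊕0⊕0⊕1⊕0⊕0⊕1⊕0⊕0⊕1⊕0⊕1⊕1⊕0⊕1 = 1
s8: b8⊕b9⊕b10⊕b11⊕b12⊕b13⊕b14⊕b15⊕b24⊕b25⊕b26⊕b27⊕b28⊕b29⊕b30⊕b31 = 0⊕0⊕1⊕0⊕1⊕0⊕0⊕1⊕0⊕0⊕0⊕0⊕1⊕1⊕0⊕1 = 0
s16: b16⊕b17⊕b18⊕b19⊕b20⊕b21⊕b22⊕b23⊕b24⊕b25⊕b26⊕b27⊕b28⊕b29⊕b30⊕b31 = 1⊕1⊕1⊕0⊕0⊕0⊕1⊕0⊕0⊕0⊕0⊕0⊕1⊕1⊕0⊕1 = 1
Syndrome (s16...s1) = 10101 → position 21.
Overall parity (XOR of all 32 bits, including p0): 1⊕0⊕0⊕1⊕1⊕0⊕0⊕0⊕0⊕0⊕1⊕0⊕1⊕0⊕0⊕1⊕1⊕1⊕1⊕0⊕0⊕0⊕1⊕0⊕0⊕0⊕0⊕0⊕1⊕1⊕0⊕1 = 1
Overall=1, syndrome position=21 → single-bit error at position 21.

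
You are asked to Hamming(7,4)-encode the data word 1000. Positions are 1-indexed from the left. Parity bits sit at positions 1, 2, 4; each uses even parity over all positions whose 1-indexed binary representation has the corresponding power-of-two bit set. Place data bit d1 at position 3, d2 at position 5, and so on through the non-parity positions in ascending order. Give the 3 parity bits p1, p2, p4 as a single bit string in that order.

110

Place data bits at non-power-of-two positions: b3=1, b5=0, b6=0, b7=0.
p1 = XOR of data positions {3,5,7} = 1⊕0⊕0 = 1
p2 = XOR of data positions {3,6,7} = 1⊕0⊕0 = 1
p4 = XOR of data positions {5,6,7} = 0⊕0⊕0 = 0
Parity bits p1,p2,p4 = 110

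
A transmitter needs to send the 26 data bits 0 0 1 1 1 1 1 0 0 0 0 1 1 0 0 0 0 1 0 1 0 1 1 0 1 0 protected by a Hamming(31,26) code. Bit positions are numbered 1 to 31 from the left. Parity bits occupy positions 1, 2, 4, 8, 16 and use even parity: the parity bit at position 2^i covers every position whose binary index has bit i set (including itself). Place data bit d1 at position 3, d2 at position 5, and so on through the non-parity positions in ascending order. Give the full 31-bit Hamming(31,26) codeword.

1001011111100001110000101011010

Place data bits at non-power-of-two positions: b3=0, b5=0, b6=1, b7=1, b9=1, b10=1, b11=1, b12=0, b13=0, b14=0, b15=0, b17=1, b18=1, b19=0, b20=0, b21=0, b22=0, b23=1, b24=0, b25=1, b26=0, b27=1, b28=1, b29=0, b30=1, b31=0.
p1 = XOR of data positions {3,5,7,9,11,13,15,17,19,21,23,25,27,29,31} = 0⊕0⊕1⊕1⊕1⊕0⊕0⊕1⊕0⊕0⊕1⊕1⊕1⊕0⊕0 = 1
p2 = XOR of data positions {3,6,7,10,11,14,15,18,19,22,23,26,27,30,31} = 0⊕1⊕1⊕1⊕1⊕0⊕0⊕1⊕0⊕0⊕1⊕0⊕1⊕1⊕0 = 0
p4 = XOR of data positions {5,6,7,12,13,14,15,20,21,22,23,28,29,30,31} = 0⊕1⊕1⊕0⊕0⊕0⊕0⊕0⊕0⊕0⊕1⊕1⊕0⊕1⊕0 = 1
p8 = XOR of data positions {9,10,11,12,13,14,15,24,25,26,27,28,29,30,31} = 1⊕1⊕1⊕0⊕0⊕0⊕0⊕0⊕1⊕0⊕1⊕1⊕0⊕1⊕0 = 1
p16 = XOR of data positions {17,18,19,20,21,22,23,24,25,26,27,28,29,30,31} = 1⊕1⊕0⊕0⊕0⊕0⊕1⊕0⊕1⊕0⊕1⊕1⊕0⊕1⊕0 = 1
Codeword b1..b31 = 1001011111100001110000101011010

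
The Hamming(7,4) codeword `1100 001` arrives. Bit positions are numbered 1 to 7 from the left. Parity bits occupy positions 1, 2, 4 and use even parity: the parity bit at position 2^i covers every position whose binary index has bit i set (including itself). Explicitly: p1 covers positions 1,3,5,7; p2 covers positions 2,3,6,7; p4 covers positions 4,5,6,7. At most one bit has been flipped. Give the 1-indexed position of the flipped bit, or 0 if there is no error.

4

s1: b1⊕b3⊕b5⊕b7 = 1⊕0⊕0⊕1 = 0
s2: b2⊕b3⊕b6⊕b7 = 1⊕0⊕0⊕1 = 0
s4: b4⊕b5⊕b6⊕b7 = 0⊕0⊕0⊕1 = 1
Syndrome (s4...s1) = 100 → position 4.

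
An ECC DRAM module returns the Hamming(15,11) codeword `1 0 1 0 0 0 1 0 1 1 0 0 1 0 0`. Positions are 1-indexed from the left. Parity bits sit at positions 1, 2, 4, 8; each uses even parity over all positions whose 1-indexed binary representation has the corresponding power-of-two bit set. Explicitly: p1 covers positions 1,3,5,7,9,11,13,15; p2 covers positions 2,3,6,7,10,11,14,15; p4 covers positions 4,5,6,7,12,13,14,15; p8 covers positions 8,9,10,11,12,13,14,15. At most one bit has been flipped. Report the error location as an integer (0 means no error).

11

s1: b1⊕b3⊕b5⊕b7⊕b9⊕b11⊕b13⊕b15 = 1⊕1⊕0⊕1⊕1⊕0⊕1⊕0 = 1
s2: b2⊕b3⊕b6⊕b7⊕b10⊕b11⊕b14⊕b15 = 0⊕1⊕0⊕1⊕1⊕0⊕0⊕0 = 1
s4: b4⊕b5⊕b6⊕b7⊕b12⊕b13⊕b14⊕b15 = 0⊕0⊕0⊕1⊕0⊕1⊕0⊕0 = 0
s8: b8⊕b9⊕b10⊕b11⊕b12⊕b13⊕b14⊕b15 = 0⊕1⊕1⊕0⊕0⊕1⊕0⊕0 = 1
Syndrome (s8...s1) = 1011 → position 11.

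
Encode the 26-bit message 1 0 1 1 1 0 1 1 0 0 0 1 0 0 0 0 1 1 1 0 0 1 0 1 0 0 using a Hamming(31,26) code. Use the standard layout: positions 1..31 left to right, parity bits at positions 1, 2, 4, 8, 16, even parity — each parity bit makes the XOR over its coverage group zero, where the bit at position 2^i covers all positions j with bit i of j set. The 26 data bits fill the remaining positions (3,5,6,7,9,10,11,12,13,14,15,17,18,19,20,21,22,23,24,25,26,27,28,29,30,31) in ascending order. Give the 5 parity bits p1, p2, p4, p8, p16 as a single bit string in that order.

01000

Place data bits at non-power-of-two positions: b3=1, b5=0, b6=1, b7=1, b9=1, b10=0, b11=1, b12=1, b13=0, b14=0, b15=0, b17=1, b18=0, b19=0, b20=0, b21=0, b22=1, b23=1, b24=1, b25=0, b26=0, b27=1, b28=0, b29=1, b30=0, b31=0.
p1 = XOR of data positions {3,5,7,9,11,13,15,17,19,21,23,25,27,29,31} = 1⊕0⊕1⊕1⊕1⊕0⊕0⊕1⊕0⊕0⊕1⊕0⊕1⊕1⊕0 = 0
p2 = XOR of data positions {3,6,7,10,11,14,15,18,19,22,23,26,27,30,31} = 1⊕1⊕1⊕0⊕1⊕0⊕0⊕0⊕0⊕1⊕1⊕0⊕1⊕0⊕0 = 1
p4 = XOR of data positions {5,6,7,12,13,14,15,20,21,22,23,28,29,30,31} = 0⊕1⊕1⊕1⊕0⊕0⊕0⊕0⊕0⊕1⊕1⊕0⊕1⊕0⊕0 = 0
p8 = XOR of data positions {9,10,11,12,13,14,15,24,25,26,27,28,29,30,31} = 1⊕0⊕1⊕1⊕0⊕0⊕0⊕1⊕0⊕0⊕1⊕0⊕1⊕0⊕0 = 0
p16 = XOR of data positions {17,18,19,20,21,22,23,24,25,26,27,28,29,30,31} = 1⊕0⊕0⊕0⊕0⊕1⊕1⊕1⊕0⊕0⊕1⊕0⊕1⊕0⊕0 = 0
Parity bits p1,p2,p4,p8,p16 = 01000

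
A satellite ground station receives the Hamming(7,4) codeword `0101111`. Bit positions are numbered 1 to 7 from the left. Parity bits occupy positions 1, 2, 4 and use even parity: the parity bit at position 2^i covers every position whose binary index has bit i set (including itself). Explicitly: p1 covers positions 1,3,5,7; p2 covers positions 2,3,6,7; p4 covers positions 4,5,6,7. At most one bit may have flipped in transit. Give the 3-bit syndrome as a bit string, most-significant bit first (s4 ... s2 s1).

010

s1: b1⊕b3⊕b5⊕b7 = 0⊕0⊕1⊕1 = 0
s2: b2⊕b3⊕b6⊕b7 = 1⊕0⊕1⊕1 = 1
s4: b4⊕b5⊕b6⊕b7 = 1⊕1⊕1⊕1 = 0
Syndrome (s4...s1) = 010 → position 2.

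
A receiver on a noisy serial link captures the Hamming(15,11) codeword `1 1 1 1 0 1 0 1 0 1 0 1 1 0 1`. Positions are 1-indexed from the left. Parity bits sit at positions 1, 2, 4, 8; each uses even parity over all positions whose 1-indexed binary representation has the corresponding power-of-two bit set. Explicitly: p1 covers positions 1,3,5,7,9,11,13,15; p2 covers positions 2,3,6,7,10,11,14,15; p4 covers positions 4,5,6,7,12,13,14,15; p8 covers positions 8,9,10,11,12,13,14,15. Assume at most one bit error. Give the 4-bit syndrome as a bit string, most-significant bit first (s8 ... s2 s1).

1110

s1: b1⊕b3⊕b5⊕b7⊕b9⊕b11⊕b13⊕b15 = 1⊕1⊕0⊕0⊕0⊕0⊕1⊕1 = 0
s2: b2⊕b3⊕b6⊕b7⊕b10⊕b11⊕b14⊕b15 = 1⊕1⊕1⊕0⊕1⊕0⊕0⊕1 = 1
s4: b4⊕b5⊕b6⊕b7⊕b12⊕b13⊕b14⊕b15 = 1⊕0⊕1⊕0⊕1⊕1⊕0⊕1 = 1
s8: b8⊕b9⊕b10⊕b11⊕b12⊕b13⊕b14⊕b15 = 1⊕0⊕1⊕0⊕1⊕1⊕0⊕1 = 1
Syndrome (s8...s1) = 1110 → position 14.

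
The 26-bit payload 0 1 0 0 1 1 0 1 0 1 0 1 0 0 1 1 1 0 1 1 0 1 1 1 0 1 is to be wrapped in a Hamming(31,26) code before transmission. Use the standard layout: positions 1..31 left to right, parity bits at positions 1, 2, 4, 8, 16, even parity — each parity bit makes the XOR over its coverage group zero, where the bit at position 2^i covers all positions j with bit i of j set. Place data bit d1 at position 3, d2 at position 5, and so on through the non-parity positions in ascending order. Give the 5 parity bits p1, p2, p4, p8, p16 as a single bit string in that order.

Place data bits at non-power-of-two positions: b3=0, b5=1, b6=0, b7=0, b9=1, b10=1, b11=0, b12=1, b13=0, b14=1, b15=0, b17=1, b18=0, b19=0, b20=1, b21=1, b22=1, b23=0, b24=1, b25=1, b26=0, b27=1, b28=1, b29=1, b30=0, b31=1.
p1 = XOR of data positions {3,5,7,9,11,13,15,17,19,21,23,25,27,29,31} = 0⊕1⊕0⊕1⊕0⊕0⊕0⊕1⊕0⊕1⊕0⊕1⊕1⊕1⊕1 = 0
p2 = XOR of data positions {3,6,7,10,11,14,15,18,19,22,23,26,27,30,31} = 0⊕0⊕0⊕1⊕0⊕1⊕0⊕0⊕0⊕1⊕0⊕0⊕1⊕0⊕1 = 1
p4 = XOR of data positions {5,6,7,12,13,14,15,20,21,22,23,28,29,30,31} = 1⊕0⊕0⊕1⊕0⊕1⊕0⊕1⊕1⊕1⊕0⊕1⊕1⊕0⊕1 = 1
p8 = XOR of data positions {9,10,11,12,13,14,15,24,25,26,27,28,29,30,31} = 1⊕1⊕0⊕1⊕0⊕1⊕0⊕1⊕1⊕0⊕1⊕1⊕1⊕0⊕1 = 0
p16 = XOR of data positions {17,18,19,20,21,22,23,24,25,26,27,28,29,30,31} = 1⊕0⊕0⊕1⊕1⊕1⊕0⊕1⊕1⊕0⊕1⊕1⊕1⊕0⊕1 = 0
Parity bits p1,p2,p4,p8,p16 = 01100

01100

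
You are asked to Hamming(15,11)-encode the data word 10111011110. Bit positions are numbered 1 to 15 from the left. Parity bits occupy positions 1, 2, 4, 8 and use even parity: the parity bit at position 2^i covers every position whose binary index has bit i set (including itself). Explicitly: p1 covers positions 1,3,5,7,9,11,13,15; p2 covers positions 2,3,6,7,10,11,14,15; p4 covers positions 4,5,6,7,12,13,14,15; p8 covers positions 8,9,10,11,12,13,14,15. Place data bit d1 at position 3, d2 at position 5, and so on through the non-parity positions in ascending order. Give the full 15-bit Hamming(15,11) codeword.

111101111011110

Place data bits at non-power-of-two positions: b3=1, b5=0, b6=1, b7=1, b9=1, b10=0, b11=1, b12=1, b13=1, b14=1, b15=0.
p1 = XOR of data positions {3,5,7,9,11,13,15} = 1⊕0⊕1⊕1⊕1⊕1⊕0 = 1
p2 = XOR of data positions {3,6,7,10,11,14,15} = 1⊕1⊕1⊕0⊕1⊕1⊕0 = 1
p4 = XOR of data positions {5,6,7,12,13,14,15} = 0⊕1⊕1⊕1⊕1⊕1⊕0 = 1
p8 = XOR of data positions {9,10,11,12,13,14,15} = 1⊕0⊕1⊕1⊕1⊕1⊕0 = 1
Codeword b1..b15 = 111101111011110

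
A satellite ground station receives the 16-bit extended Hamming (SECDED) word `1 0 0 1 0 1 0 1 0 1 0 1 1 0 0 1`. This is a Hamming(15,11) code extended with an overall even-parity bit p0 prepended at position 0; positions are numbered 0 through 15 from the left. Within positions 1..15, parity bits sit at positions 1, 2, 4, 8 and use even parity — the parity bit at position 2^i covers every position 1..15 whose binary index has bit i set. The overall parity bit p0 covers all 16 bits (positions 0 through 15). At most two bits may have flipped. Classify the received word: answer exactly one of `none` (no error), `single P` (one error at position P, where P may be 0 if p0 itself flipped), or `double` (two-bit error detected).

none

s1: b1⊕b3⊕b5⊕b7⊕b9⊕b11⊕b13⊕b15 = 0⊕1⊕1⊕1⊕1⊕1⊕0⊕1 = 0
s2: b2⊕b3⊕b6⊕b7⊕b10⊕b11⊕b14⊕b15 = 0⊕1⊕0⊕1⊕0⊕1⊕0⊕1 = 0
s4: b4⊕b5⊕b6⊕b7⊕b12⊕b13⊕b14⊕b15 = 0⊕1⊕0⊕1⊕1⊕0⊕0⊕1 = 0
s8: b8⊕b9⊕b10⊕b11⊕b12⊕b13⊕b14⊕b15 = 0⊕1⊕0⊕1⊕1⊕0⊕0⊕1 = 0
Syndrome (s8...s1) = 0000 → position 0 (no error).
Overall parity (XOR of all 16 bits, including p0): 1⊕0⊕0⊕1⊕0⊕1⊕0⊕1⊕0⊕1⊕0⊕1⊕1⊕0⊕0⊕1 = 0
Overall=0, syndrome position=0 → no error.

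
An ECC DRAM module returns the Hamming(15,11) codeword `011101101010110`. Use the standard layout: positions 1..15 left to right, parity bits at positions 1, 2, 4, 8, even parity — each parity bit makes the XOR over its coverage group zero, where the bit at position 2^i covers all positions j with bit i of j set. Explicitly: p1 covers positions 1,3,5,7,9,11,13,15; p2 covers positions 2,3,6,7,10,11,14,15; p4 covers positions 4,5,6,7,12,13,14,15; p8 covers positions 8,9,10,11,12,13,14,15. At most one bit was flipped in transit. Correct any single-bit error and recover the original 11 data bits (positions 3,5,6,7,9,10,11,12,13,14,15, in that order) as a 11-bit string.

11111010110

s1: b1⊕b3⊕b5⊕b7⊕b9⊕b11⊕b13⊕b15 = 0⊕1⊕0⊕1⊕1⊕1⊕1⊕0 = 1
s2: b2⊕b3⊕b6⊕b7⊕b10⊕b11⊕b14⊕b15 = 1⊕1⊕1⊕1⊕0⊕1⊕1⊕0 = 0
s4: b4⊕b5⊕b6⊕b7⊕b12⊕b13⊕b14⊕b15 = 1⊕0⊕1⊕1⊕0⊕1⊕1⊕0 = 1
s8: b8⊕b9⊕b10⊕b11⊕b12⊕b13⊕b14⊕b15 = 0⊕1⊕0⊕1⊕0⊕1⊕1⊕0 = 0
Syndrome (s8...s1) = 0101 → position 5.
Flip bit 5: corrected codeword = 011111101010110
Data bits at positions 3,5,6,7,9,10,11,12,13,14,15: 11111010110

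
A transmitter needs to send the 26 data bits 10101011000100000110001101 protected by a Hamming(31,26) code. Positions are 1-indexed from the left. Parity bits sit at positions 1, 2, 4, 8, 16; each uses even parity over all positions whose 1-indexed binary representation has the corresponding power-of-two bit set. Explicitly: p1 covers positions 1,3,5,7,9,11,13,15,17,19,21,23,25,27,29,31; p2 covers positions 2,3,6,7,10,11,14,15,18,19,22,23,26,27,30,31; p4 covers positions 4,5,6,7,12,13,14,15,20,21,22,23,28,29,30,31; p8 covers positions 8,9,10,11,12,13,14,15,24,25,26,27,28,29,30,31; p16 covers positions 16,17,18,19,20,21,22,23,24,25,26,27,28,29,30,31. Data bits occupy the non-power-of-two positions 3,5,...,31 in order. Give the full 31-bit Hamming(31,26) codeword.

Place data bits at non-power-of-two positions: b3=1, b5=0, b6=1, b7=0, b9=1, b10=0, b11=1, b12=1, b13=0, b14=0, b15=0, b17=1, b18=0, b19=0, b20=0, b21=0, b22=0, b23=1, b24=1, b25=0, b26=0, b27=0, b28=1, b29=1, b30=0, b31=1.
p1 = XOR of data positions {3,5,7,9,11,13,15,17,19,21,23,25,27,29,31} = 1⊕0⊕0⊕1⊕1⊕0⊕0⊕1⊕0⊕0⊕1⊕0⊕0⊕1⊕1 = 1
p2 = XOR of data positions {3,6,7,10,11,14,15,18,19,22,23,26,27,30,31} = 1⊕1⊕0⊕0⊕1⊕0⊕0⊕0⊕0⊕0⊕1⊕0⊕0⊕0⊕1 = 1
p4 = XOR of data positions {5,6,7,12,13,14,15,20,21,22,23,28,29,30,31} = 0⊕1⊕0⊕1⊕0⊕0⊕0⊕0⊕0⊕0⊕1⊕1⊕1⊕0⊕1 = 0
p8 = XOR of data positions {9,10,11,12,13,14,15,24,25,26,27,28,29,30,31} = 1⊕0⊕1⊕1⊕0⊕0⊕0⊕1⊕0⊕0⊕0⊕1⊕1⊕0⊕1 = 1
p16 = XOR of data positions {17,18,19,20,21,22,23,24,25,26,27,28,29,30,31} = 1⊕0⊕0⊕0⊕0⊕0⊕1⊕1⊕0⊕0⊕0⊕1⊕1⊕0⊕1 = 0
Codeword b1..b31 = 1110010110110000100000110001101

1110010110110000100000110001101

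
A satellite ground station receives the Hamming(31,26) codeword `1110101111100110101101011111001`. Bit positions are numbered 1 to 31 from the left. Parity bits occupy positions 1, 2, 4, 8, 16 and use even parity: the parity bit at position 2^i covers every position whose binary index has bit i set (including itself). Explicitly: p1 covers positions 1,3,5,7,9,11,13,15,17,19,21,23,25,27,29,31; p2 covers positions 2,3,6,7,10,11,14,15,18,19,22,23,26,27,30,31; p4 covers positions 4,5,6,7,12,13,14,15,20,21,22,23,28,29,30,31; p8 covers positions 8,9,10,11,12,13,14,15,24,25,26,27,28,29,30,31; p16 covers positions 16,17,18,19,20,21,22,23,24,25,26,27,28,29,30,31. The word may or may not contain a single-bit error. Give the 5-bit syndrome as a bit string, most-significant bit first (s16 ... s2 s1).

s1: b1⊕b3⊕b5⊕b7⊕b9⊕b11⊕b13⊕b15⊕b17⊕b19⊕b21⊕b23⊕b25⊕b27⊕b29⊕b31 = 1⊕1⊕1⊕1⊕1⊕1⊕0⊕1⊕1⊕1⊕0⊕0⊕1⊕1⊕0⊕1 = 0
s2: b2⊕b3⊕b6⊕b7⊕b10⊕b11⊕b14⊕b15⊕b18⊕b19⊕b22⊕b23⊕b26⊕b27⊕b30⊕b31 = 1⊕1⊕0⊕1⊕1⊕1⊕1⊕1⊕0⊕1⊕1⊕0⊕1⊕1⊕0⊕1 = 0
s4: b4⊕b5⊕b6⊕b7⊕b12⊕b13⊕b14⊕b15⊕b20⊕b21⊕b22⊕b23⊕b28⊕b29⊕b30⊕b31 = 0⊕1⊕0⊕1⊕0⊕0⊕1⊕1⊕1⊕0⊕1⊕0⊕1⊕0⊕0⊕1 = 0
s8: b8⊕b9⊕b10⊕b11⊕b12⊕b13⊕b14⊕b15⊕b24⊕b25⊕b26⊕b27⊕b28⊕b29⊕b30⊕b31 = 1⊕1⊕1⊕1⊕0⊕0⊕1⊕1⊕1⊕1⊕1⊕1⊕1⊕0⊕0⊕1 = 0
s16: b16⊕b17⊕b18⊕b19⊕b20⊕b21⊕b22⊕b23⊕b24⊕b25⊕b26⊕b27⊕b28⊕b29⊕b30⊕b31 = 0⊕1⊕0⊕1⊕1⊕0⊕1⊕0⊕1⊕1⊕1⊕1⊕1⊕0⊕0⊕1 = 0
Syndrome (s16...s1) = 00000 → position 0 (no error).

00000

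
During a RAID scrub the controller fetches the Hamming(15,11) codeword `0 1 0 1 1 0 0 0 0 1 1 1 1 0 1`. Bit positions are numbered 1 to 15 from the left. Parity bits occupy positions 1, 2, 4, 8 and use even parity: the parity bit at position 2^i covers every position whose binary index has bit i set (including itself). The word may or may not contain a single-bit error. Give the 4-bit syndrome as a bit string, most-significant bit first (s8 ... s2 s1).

1100

s1: b1⊕b3⊕b5⊕b7⊕b9⊕b11⊕b13⊕b15 = 0⊕0⊕1⊕0⊕0⊕1⊕1⊕1 = 0
s2: b2⊕b3⊕b6⊕b7⊕b10⊕b11⊕b14⊕b15 = 1⊕0⊕0⊕0⊕1⊕1⊕0⊕1 = 0
s4: b4⊕b5⊕b6⊕b7⊕b12⊕b13⊕b14⊕b15 = 1⊕1⊕0⊕0⊕1⊕1⊕0⊕1 = 1
s8: b8⊕b9⊕b10⊕b11⊕b12⊕b13⊕b14⊕b15 = 0⊕0⊕1⊕1⊕1⊕1⊕0⊕1 = 1
Syndrome (s8...s1) = 1100 → position 12.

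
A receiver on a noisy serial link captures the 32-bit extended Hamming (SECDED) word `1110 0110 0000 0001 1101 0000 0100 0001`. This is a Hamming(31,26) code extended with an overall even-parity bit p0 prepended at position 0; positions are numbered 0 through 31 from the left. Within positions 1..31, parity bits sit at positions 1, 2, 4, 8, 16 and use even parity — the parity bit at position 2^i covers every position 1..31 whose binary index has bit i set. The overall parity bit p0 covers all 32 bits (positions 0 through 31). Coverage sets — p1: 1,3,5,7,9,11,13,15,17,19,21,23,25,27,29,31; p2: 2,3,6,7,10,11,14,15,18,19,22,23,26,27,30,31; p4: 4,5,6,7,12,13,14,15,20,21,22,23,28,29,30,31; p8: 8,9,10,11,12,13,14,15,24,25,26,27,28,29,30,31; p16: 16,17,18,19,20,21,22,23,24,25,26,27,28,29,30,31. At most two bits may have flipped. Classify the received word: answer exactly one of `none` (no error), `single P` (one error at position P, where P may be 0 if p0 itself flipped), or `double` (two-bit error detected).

single 27

s1: b1⊕b3⊕b5⊕b7⊕b9⊕b11⊕b13⊕b15⊕b17⊕b19⊕b21⊕b23⊕b25⊕b27⊕b29⊕b31 = 1⊕0⊕1⊕0⊕0⊕0⊕0⊕1⊕1⊕1⊕0⊕0⊕1⊕0⊕0⊕1 = 1
s2: b2⊕b3⊕b6⊕b7⊕b10⊕b11⊕b14⊕b15⊕b18⊕b19⊕b22⊕b23⊕b26⊕b27⊕b30⊕b31 = 1⊕0⊕1⊕0⊕0⊕0⊕0⊕1⊕0⊕1⊕0⊕0⊕0⊕0⊕0⊕1 = 1
s4: b4⊕b5⊕b6⊕b7⊕b12⊕b13⊕b14⊕b15⊕b20⊕b21⊕b22⊕b23⊕b28⊕b29⊕b30⊕b31 = 0⊕1⊕1⊕0⊕0⊕0⊕0⊕1⊕0⊕0⊕0⊕0⊕0⊕0⊕0⊕1 = 0
s8: b8⊕b9⊕b10⊕b11⊕b12⊕b13⊕b14⊕b15⊕b24⊕b25⊕b26⊕b27⊕b28⊕b29⊕b30⊕b31 = 0⊕0⊕0⊕0⊕0⊕0⊕0⊕1⊕0⊕1⊕0⊕0⊕0⊕0⊕0⊕1 = 1
s16: b16⊕b17⊕b18⊕b19⊕b20⊕b21⊕b22⊕b23⊕b24⊕b25⊕b26⊕b27⊕b28⊕b29⊕b30⊕b31 = 1⊕1⊕0⊕1⊕0⊕0⊕0⊕0⊕0⊕1⊕0⊕0⊕0⊕0⊕0⊕1 = 1
Syndrome (s16...s1) = 11011 → position 27.
Overall parity (XOR of all 32 bits, including p0): 1⊕1⊕1⊕0⊕0⊕1⊕1⊕0⊕0⊕0⊕0⊕0⊕0⊕0⊕0⊕1⊕1⊕1⊕0⊕1⊕0⊕0⊕0⊕0⊕0⊕1⊕0⊕0⊕0⊕0⊕0⊕1 = 1
Overall=1, syndrome position=27 → single-bit error at position 27.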